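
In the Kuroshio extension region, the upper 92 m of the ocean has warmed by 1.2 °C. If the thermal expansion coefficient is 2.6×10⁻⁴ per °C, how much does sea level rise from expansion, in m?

about 0.029 m

Δh = αΔT·H = 2.6×10⁻⁴ × 1.2 × 92 = 0.028704 m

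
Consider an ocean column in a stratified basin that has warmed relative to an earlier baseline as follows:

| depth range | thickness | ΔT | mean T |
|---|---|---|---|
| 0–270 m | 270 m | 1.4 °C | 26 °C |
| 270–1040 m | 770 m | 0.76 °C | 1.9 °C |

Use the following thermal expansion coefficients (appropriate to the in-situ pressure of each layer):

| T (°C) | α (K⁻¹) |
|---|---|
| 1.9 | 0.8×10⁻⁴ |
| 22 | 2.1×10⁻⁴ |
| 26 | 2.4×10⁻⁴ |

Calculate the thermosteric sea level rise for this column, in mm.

138 mm of thermosteric rise

Layer 1 at 26 °C → α = 2.4×10⁻⁴ K⁻¹
Layer 2 at 1.9 °C → α = 0.8×10⁻⁴ K⁻¹
Layer 1: 270 × 2.4×10⁻⁴ × 1.4 = 0.09072 m
270–1040 m: 0.8×10⁻⁴ × 770 × 0.76 = 0.046816 m
Δh = 0.09072 + 0.046816 = 0.137536 m ≈ 138 mm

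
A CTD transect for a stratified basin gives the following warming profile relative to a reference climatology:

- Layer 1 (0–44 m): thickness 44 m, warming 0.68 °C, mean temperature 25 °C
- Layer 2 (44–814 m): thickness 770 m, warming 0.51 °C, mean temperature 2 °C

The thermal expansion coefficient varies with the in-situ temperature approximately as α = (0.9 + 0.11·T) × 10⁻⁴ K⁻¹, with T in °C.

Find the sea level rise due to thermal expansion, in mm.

Layer 1: α = (0.9 + 0.11×25)×10⁻⁴ = 3.65×10⁻⁴ K⁻¹
Layer 2: α = (0.9 + 0.11×2)×10⁻⁴ = 1.12×10⁻⁴ K⁻¹
0–44 m: 3.65×10⁻⁴ × 44 × 0.68 = 0.0109208 m
0.51 × 1.12×10⁻⁴ × 770 = 0.0439824 m
Δh = 0.0109208 + 0.0439824 = 0.0549032 m

Δh ≈ 54.9 mm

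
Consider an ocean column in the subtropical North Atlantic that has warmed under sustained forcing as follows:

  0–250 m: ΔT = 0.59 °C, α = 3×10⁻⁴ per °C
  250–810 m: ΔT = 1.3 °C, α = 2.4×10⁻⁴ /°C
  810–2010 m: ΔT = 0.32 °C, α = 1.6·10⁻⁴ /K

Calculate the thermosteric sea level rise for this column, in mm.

about 280 mm

3×10⁻⁴ × 250 × 0.59 = 0.04425 m
Layer 2: 1.3 × 560 × 2.4×10⁻⁴ = 0.17472 m
1.6×10⁻⁴ × 1200 × 0.32 = 0.06144 m
Δh = 0.04425 + 0.17472 + 0.06144 = 0.28041 m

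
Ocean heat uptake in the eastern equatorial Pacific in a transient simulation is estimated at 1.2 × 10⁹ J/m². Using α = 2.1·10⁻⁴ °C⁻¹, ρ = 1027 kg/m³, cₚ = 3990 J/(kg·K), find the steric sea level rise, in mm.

about 61.5 mm

Δh = αQ/(ρcₚ) = 2.1×10⁻⁴ × 1.2×10⁹ / (1027 × 3990) ≈ 0.061497 m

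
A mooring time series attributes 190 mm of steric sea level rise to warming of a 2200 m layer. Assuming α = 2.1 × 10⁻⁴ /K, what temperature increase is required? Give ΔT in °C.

ΔT = Δh/(αH) = 0.19 / (2.1×10⁻⁴ × 2200) ≈ 0.4113 °C

about 0.41 °C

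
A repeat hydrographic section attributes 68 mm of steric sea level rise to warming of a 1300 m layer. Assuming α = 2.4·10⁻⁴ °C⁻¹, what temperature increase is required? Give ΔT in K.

ΔT = Δh/(αH) = 0.068 / (2.4×10⁻⁴ × 1300) ≈ 0.2179 K

0.22 K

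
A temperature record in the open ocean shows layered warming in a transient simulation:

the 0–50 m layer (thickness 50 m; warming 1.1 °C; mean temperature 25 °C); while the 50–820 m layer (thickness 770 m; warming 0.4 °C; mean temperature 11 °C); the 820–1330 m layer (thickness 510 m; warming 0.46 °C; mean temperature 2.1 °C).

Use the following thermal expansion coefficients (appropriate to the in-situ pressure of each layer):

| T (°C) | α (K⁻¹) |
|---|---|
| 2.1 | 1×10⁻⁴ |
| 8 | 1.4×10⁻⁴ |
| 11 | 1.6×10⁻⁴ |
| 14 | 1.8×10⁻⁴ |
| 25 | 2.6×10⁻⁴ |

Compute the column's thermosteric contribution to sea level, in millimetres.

Layer 1 at 25 °C → α = 2.6×10⁻⁴ K⁻¹
Layer 2 at 11 °C → α = 1.6×10⁻⁴ K⁻¹
Layer 3 at 2.1 °C → α = 1×10⁻⁴ K⁻¹
0–50 m: 1.1 × 50 × 2.6×10⁻⁴ = 0.01430 m
Layer 2: 0.4 × 770 × 1.6×10⁻⁴ = 0.04928 m
820–1330 m: 510 × 0.46 × 1×10⁻⁴ = 0.02346 m
Δh = 0.01430 + 0.04928 + 0.02346 = 0.08704 m

Δh ≈ 87 mm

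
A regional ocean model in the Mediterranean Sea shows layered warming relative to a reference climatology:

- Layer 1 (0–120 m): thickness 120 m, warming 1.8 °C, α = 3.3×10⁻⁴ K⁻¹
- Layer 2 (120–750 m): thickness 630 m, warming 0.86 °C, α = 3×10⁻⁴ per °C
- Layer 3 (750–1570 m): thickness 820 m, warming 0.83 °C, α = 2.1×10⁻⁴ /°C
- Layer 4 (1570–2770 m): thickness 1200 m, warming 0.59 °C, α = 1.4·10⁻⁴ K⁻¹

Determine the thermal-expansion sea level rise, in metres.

Layer 1: 120 × 3.3×10⁻⁴ × 1.8 = 0.07128 m
Layer 2: 3×10⁻⁴ × 0.86 × 630 = 0.16254 m
2.1×10⁻⁴ × 820 × 0.83 = 0.142926 m
Layer 4: 1200 × 1.4×10⁻⁴ × 0.59 = 0.09912 m
Δh = 0.07128 + 0.16254 + 0.142926 + 0.09912 = 0.475866 m ≈ 0.476 m

about 0.476 m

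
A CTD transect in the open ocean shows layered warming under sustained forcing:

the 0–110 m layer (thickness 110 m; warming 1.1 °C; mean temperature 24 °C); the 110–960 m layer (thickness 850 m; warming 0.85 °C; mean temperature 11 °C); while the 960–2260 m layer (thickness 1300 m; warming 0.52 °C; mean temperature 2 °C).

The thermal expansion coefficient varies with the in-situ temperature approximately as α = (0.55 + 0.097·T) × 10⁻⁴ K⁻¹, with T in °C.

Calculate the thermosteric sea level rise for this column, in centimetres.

Layer 1: α = (0.55 + 0.097×24)×10⁻⁴ = 2.878×10⁻⁴ K⁻¹
Layer 2: α = (0.55 + 0.097×11)×10⁻⁴ = 1.617×10⁻⁴ K⁻¹
Layer 3: α = (0.55 + 0.097×2)×10⁻⁴ = 0.744×10⁻⁴ K⁻¹
1.1 × 2.878×10⁻⁴ × 110 = 0.0348238 m
Layer 2: 0.85 × 1.617×10⁻⁴ × 850 = 0.11682825 m
Layer 3: 0.52 × 1300 × 0.744×10⁻⁴ = 0.0502944 m
Δh = 0.0348238 + 0.11682825 + 0.0502944 = 0.20194645 m

Δh ≈ 20.2 cm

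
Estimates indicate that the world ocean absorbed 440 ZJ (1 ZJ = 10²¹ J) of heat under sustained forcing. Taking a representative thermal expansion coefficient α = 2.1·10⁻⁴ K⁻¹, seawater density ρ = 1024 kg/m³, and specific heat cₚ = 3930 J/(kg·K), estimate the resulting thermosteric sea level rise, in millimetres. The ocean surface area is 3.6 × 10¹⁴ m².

Δh ≈ 63.8 mm

Per unit area: Q = 440×10²¹ / (3.6×10¹⁴) ≈ 1.222×10⁹ J/m²
Δh = αQ/(ρcₚ) = 2.1×10⁻⁴ × 1.222×10⁹ / (1024 × 3930) ≈ 0.063767 m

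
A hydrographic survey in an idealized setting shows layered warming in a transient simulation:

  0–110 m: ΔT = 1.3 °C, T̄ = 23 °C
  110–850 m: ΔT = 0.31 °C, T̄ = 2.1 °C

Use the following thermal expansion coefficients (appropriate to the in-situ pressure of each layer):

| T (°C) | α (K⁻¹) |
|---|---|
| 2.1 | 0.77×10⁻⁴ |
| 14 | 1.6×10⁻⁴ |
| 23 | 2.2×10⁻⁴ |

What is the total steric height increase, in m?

Layer 1 at 23 °C → α = 2.2×10⁻⁴ K⁻¹
Layer 2 at 2.1 °C → α = 0.77×10⁻⁴ K⁻¹
1.3 × 2.2×10⁻⁴ × 110 = 0.03146 m
110–850 m: 0.77×10⁻⁴ × 0.31 × 740 = 0.0176638 m
Δh = 0.03146 + 0.0176638 = 0.0491238 m

Δh = 0.0491 m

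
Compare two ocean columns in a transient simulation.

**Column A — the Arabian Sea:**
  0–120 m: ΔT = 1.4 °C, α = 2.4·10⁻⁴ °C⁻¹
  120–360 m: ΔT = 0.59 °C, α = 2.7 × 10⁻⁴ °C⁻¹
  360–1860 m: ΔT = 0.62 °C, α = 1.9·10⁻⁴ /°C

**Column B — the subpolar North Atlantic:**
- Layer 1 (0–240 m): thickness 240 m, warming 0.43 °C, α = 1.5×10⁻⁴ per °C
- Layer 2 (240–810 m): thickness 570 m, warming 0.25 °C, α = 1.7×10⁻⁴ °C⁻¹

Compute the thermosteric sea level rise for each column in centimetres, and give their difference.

Δh_A ≈ 25.5 cm, Δh_B ≈ 3.97 cm; difference ≈ 21.6 cm

A Layer 1: 120 × 1.4 × 2.4×10⁻⁴ = 0.04032 m
A 240 × 2.7×10⁻⁴ × 0.59 = 0.038232 m
A 1500 × 1.9×10⁻⁴ × 0.62 = 0.17670 m
A total: 0.255252 m
B 0–240 m: 240 × 0.43 × 1.5×10⁻⁴ = 0.01548 m
B 1.7×10⁻⁴ × 570 × 0.25 = 0.024225 m
B total: 0.039705 m
Difference: 0.255252 − 0.039705 = 0.215547 m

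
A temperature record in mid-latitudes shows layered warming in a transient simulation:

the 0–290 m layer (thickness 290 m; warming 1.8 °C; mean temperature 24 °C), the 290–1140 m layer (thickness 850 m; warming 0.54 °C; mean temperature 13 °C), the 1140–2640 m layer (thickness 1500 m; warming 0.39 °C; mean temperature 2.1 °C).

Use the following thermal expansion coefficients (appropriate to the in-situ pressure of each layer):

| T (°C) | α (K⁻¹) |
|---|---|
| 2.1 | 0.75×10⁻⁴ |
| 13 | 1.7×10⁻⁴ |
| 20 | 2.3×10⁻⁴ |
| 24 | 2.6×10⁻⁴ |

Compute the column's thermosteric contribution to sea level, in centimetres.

26 cm

Layer 1 at 24 °C → α = 2.6×10⁻⁴ K⁻¹
Layer 2 at 13 °C → α = 1.7×10⁻⁴ K⁻¹
Layer 3 at 2.1 °C → α = 0.75×10⁻⁴ K⁻¹
0–290 m: 1.8 × 290 × 2.6×10⁻⁴ = 0.13572 m
290–1140 m: 1.7×10⁻⁴ × 0.54 × 850 = 0.07803 m
0.39 × 0.75×10⁻⁴ × 1500 = 0.043875 m
Δh = 0.13572 + 0.07803 + 0.043875 = 0.257625 m ≈ 26 cm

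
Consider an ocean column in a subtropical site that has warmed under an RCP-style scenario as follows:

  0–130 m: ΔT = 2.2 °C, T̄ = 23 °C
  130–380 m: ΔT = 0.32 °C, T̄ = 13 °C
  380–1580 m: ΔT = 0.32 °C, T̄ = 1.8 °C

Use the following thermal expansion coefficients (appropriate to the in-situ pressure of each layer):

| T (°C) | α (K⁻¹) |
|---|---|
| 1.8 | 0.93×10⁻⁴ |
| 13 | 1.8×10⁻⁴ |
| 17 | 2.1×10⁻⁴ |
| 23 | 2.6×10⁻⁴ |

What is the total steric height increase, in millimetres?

Layer 1 at 23 °C → α = 2.6×10⁻⁴ K⁻¹
Layer 2 at 13 °C → α = 1.8×10⁻⁴ K⁻¹
Layer 3 at 1.8 °C → α = 0.93×10⁻⁴ K⁻¹
130 × 2.2 × 2.6×10⁻⁴ = 0.07436 m
Layer 2: 0.32 × 1.8×10⁻⁴ × 250 = 0.01440 m
0.93×10⁻⁴ × 1200 × 0.32 = 0.035712 m
Δh = 0.07436 + 0.01440 + 0.035712 = 0.124472 m ≈ 124 mm

about 124 mm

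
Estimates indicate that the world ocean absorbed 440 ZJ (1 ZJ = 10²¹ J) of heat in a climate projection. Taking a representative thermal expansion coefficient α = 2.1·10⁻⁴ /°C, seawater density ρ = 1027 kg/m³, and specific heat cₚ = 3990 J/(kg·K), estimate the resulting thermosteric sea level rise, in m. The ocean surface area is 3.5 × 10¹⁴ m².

Per unit area: Q = 440×10²¹ / (3.5×10¹⁴) ≈ 1.257×10⁹ J/m²
Δh = αQ/(ρcₚ) = 2.1×10⁻⁴ × 1.257×10⁹ / (1027 × 3990) ≈ 0.064419 m

Δh = 0.0644 m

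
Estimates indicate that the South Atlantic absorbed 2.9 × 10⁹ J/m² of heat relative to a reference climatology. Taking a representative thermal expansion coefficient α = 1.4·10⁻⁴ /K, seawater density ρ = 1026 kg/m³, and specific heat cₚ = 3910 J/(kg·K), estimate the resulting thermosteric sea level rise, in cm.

Δh = αQ/(ρcₚ) = 1.4×10⁻⁴ × 2.9×10⁹ / (1026 × 3910) ≈ 0.10120 m

about 10 cm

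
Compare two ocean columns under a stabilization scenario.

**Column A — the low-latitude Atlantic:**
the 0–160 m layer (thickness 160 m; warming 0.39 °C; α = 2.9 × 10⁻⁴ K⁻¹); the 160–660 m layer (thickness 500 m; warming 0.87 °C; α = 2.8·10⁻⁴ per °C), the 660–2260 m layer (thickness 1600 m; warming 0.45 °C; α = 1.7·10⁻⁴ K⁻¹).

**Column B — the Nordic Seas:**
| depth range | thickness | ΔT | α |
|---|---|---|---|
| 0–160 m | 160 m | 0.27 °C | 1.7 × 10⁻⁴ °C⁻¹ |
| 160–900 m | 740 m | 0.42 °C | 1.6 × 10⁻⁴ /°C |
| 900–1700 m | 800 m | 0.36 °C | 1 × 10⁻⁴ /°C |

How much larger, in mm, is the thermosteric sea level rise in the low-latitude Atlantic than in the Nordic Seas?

180 mm larger

A 0–160 m: 0.39 × 2.9×10⁻⁴ × 160 = 0.018096 m
A 160–660 m: 0.87 × 2.8×10⁻⁴ × 500 = 0.12180 m
A Layer 3: 1600 × 0.45 × 1.7×10⁻⁴ = 0.12240 m
A total: 0.262296 m
B 0–160 m: 1.7×10⁻⁴ × 160 × 0.27 = 0.007344 m
B 0.42 × 740 × 1.6×10⁻⁴ = 0.049728 m
B 0.36 × 800 × 1×10⁻⁴ = 0.02880 m
B total: 0.085872 m
Difference: 0.262296 − 0.085872 = 0.176424 m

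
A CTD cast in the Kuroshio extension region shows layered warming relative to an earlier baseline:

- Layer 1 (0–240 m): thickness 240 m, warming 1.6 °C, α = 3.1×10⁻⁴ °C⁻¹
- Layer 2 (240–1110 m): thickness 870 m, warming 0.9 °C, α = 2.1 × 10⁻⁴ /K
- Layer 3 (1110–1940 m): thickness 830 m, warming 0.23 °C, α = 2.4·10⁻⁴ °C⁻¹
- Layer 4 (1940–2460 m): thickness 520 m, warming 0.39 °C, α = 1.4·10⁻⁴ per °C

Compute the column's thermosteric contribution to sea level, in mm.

Δh = 360 mm

1.6 × 3.1×10⁻⁴ × 240 = 0.11904 m
2.1×10⁻⁴ × 870 × 0.9 = 0.16443 m
0.23 × 2.4×10⁻⁴ × 830 = 0.045816 m
1940–2460 m: 1.4×10⁻⁴ × 520 × 0.39 = 0.028392 m
Δh = 0.11904 + 0.16443 + 0.045816 + 0.028392 = 0.357678 m ≈ 360 mm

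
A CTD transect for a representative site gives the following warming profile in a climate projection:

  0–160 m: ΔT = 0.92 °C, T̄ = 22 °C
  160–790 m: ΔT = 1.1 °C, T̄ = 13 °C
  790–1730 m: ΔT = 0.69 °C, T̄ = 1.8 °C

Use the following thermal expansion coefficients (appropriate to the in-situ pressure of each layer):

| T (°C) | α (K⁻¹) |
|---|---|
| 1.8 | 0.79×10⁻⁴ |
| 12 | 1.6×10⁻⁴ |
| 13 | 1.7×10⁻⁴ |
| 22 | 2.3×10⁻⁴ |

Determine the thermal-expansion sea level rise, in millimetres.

about 200 mm

Layer 1 at 22 °C → α = 2.3×10⁻⁴ K⁻¹
Layer 2 at 13 °C → α = 1.7×10⁻⁴ K⁻¹
Layer 3 at 1.8 °C → α = 0.79×10⁻⁴ K⁻¹
0.92 × 160 × 2.3×10⁻⁴ = 0.033856 m
630 × 1.1 × 1.7×10⁻⁴ = 0.11781 m
Layer 3: 0.69 × 0.79×10⁻⁴ × 940 = 0.0512394 m
Δh = 0.033856 + 0.11781 + 0.0512394 = 0.2029054 m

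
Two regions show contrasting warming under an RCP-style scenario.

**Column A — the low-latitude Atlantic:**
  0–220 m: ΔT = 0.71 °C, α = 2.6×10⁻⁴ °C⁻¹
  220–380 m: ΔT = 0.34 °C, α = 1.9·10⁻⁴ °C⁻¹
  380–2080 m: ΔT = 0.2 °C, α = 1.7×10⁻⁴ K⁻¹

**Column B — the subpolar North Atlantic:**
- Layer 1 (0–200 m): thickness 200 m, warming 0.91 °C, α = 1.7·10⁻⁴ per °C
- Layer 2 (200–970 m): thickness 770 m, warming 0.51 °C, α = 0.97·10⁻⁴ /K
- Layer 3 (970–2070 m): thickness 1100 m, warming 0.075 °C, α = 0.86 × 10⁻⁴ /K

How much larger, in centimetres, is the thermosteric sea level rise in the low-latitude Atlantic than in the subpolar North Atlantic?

A Layer 1: 2.6×10⁻⁴ × 220 × 0.71 = 0.040612 m
A Layer 2: 1.9×10⁻⁴ × 0.34 × 160 = 0.010336 m
A 380–2080 m: 0.2 × 1.7×10⁻⁴ × 1700 = 0.05780 m
A total: 0.108748 m
B Layer 1: 200 × 0.91 × 1.7×10⁻⁴ = 0.03094 m
B 200–970 m: 770 × 0.97×10⁻⁴ × 0.51 = 0.0380919 m
B Layer 3: 0.075 × 1100 × 0.86×10⁻⁴ = 0.007095 m
B total: 0.0761269 m
Difference: 0.108748 − 0.0761269 = 0.0326211 m

Δh_A − Δh_B ≈ 3.3 cm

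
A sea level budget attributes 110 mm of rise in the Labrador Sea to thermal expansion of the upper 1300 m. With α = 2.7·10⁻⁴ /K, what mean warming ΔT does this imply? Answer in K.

ΔT ≈ 0.313 K

ΔT = Δh/(αH) = 0.11 / (2.7×10⁻⁴ × 1300) ≈ 0.3134 K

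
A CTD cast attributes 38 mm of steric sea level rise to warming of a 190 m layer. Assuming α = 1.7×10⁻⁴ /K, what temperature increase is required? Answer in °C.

1.2 °C

ΔT = Δh/(αH) = 0.038 / (1.7×10⁻⁴ × 190) ≈ 1.176 °C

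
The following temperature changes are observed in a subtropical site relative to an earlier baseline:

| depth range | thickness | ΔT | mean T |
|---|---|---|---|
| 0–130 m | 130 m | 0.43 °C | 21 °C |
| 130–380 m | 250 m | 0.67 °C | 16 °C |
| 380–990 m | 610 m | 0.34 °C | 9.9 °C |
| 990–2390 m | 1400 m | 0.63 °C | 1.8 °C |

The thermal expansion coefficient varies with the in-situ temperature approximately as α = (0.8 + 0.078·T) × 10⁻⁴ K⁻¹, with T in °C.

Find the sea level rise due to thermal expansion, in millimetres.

Layer 1: α = (0.8 + 0.078×21)×10⁻⁴ = 2.438×10⁻⁴ K⁻¹
Layer 2: α = (0.8 + 0.078×16)×10⁻⁴ = 2.048×10⁻⁴ K⁻¹
Layer 3: α = (0.8 + 0.078×9.9)×10⁻⁴ = 1.5722×10⁻⁴ K⁻¹
Layer 4: α = (0.8 + 0.078×1.8)×10⁻⁴ = 0.9404×10⁻⁴ K⁻¹
0.43 × 130 × 2.438×10⁻⁴ = 0.01362842 m
2.048×10⁻⁴ × 0.67 × 250 = 0.034304 m
380–990 m: 1.5722×10⁻⁴ × 0.34 × 610 = 0.032607428 m
Layer 4: 0.63 × 0.9404×10⁻⁴ × 1400 = 0.08294328 m
Δh = 0.01362842 + 0.034304 + 0.032607428 + 0.08294328 = 0.163483128 m

about 163 mm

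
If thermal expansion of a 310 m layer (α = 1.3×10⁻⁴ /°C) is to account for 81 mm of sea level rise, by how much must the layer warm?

ΔT ≈ 2.01 K

ΔT = Δh/(αH) = 0.081 / (1.3×10⁻⁴ × 310) ≈ 2.010 K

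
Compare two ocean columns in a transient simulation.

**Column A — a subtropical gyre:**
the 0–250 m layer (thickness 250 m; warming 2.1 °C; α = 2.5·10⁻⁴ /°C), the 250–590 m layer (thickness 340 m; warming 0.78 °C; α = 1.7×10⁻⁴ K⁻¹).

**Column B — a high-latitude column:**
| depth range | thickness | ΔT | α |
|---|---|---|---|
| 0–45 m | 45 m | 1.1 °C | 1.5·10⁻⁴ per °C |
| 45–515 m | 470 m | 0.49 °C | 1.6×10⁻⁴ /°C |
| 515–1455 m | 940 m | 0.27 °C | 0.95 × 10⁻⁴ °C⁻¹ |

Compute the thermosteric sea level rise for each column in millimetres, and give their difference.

A 2.5×10⁻⁴ × 2.1 × 250 = 0.13125 m
A Layer 2: 1.7×10⁻⁴ × 340 × 0.78 = 0.045084 m
A total: 0.176334 m
B Layer 1: 1.5×10⁻⁴ × 45 × 1.1 = 0.007425 m
B 470 × 1.6×10⁻⁴ × 0.49 = 0.036848 m
B Layer 3: 940 × 0.27 × 0.95×10⁻⁴ = 0.024111 m
B total: 0.068384 m
Difference: 0.176334 − 0.068384 = 0.10795 m

Δh_A ≈ 180 mm, Δh_B ≈ 68 mm; difference ≈ 110 mm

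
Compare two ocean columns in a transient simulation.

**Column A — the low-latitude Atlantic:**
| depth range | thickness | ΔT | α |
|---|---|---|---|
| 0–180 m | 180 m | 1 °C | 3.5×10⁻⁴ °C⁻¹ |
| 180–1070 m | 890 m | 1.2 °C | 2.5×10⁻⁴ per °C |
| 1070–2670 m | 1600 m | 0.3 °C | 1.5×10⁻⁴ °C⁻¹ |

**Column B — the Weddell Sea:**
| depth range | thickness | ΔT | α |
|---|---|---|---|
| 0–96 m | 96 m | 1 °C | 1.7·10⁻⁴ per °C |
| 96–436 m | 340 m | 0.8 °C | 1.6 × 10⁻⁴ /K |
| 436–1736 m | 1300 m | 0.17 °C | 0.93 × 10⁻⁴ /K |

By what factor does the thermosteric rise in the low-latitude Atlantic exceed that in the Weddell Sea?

a factor of 5.00

A 180 × 1 × 3.5×10⁻⁴ = 0.06300 m
A 180–1070 m: 1.2 × 2.5×10⁻⁴ × 890 = 0.26700 m
A 0.3 × 1600 × 1.5×10⁻⁴ = 0.07200 m
A total: 0.40200 m
B Layer 1: 96 × 1.7×10⁻⁴ × 1 = 0.01632 m
B 96–436 m: 0.8 × 1.6×10⁻⁴ × 340 = 0.04352 m
B 436–1736 m: 1300 × 0.93×10⁻⁴ × 0.17 = 0.020553 m
B total: 0.080393 m
Ratio: 0.40200 / 0.080393 ≈ 5.000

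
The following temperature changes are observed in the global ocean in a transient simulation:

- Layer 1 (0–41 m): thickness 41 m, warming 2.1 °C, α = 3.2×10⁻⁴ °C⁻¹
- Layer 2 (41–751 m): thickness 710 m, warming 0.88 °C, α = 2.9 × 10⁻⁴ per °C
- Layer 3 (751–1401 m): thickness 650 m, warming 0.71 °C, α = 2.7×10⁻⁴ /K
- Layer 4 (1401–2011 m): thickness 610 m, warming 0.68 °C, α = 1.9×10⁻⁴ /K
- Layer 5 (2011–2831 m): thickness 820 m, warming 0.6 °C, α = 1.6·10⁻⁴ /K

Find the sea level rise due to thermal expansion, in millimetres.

490 mm

0–41 m: 2.1 × 41 × 3.2×10⁻⁴ = 0.027552 m
Layer 2: 0.88 × 2.9×10⁻⁴ × 710 = 0.181192 m
Layer 3: 650 × 2.7×10⁻⁴ × 0.71 = 0.124605 m
610 × 0.68 × 1.9×10⁻⁴ = 0.078812 m
1.6×10⁻⁴ × 0.6 × 820 = 0.07872 m
Δh = 0.027552 + 0.181192 + 0.124605 + 0.078812 + 0.07872 = 0.490881 m ≈ 490 mm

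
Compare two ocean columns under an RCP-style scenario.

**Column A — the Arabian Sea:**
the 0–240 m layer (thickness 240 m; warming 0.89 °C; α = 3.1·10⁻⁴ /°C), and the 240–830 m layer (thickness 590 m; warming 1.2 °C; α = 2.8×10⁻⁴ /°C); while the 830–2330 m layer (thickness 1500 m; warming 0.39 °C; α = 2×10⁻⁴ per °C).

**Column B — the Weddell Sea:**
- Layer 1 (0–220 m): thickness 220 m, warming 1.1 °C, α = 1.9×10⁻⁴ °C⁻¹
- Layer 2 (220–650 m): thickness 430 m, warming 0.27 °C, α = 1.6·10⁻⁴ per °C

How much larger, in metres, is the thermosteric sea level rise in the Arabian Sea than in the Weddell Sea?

0.32 m larger

A Layer 1: 3.1×10⁻⁴ × 240 × 0.89 = 0.066216 m
A 240–830 m: 590 × 2.8×10⁻⁴ × 1.2 = 0.19824 m
A 830–2330 m: 1500 × 2×10⁻⁴ × 0.39 = 0.11700 m
A total: 0.381456 m
B 0–220 m: 1.1 × 1.9×10⁻⁴ × 220 = 0.04598 m
B 220–650 m: 430 × 0.27 × 1.6×10⁻⁴ = 0.018576 m
B total: 0.064556 m
Difference: 0.381456 − 0.064556 = 0.31690 m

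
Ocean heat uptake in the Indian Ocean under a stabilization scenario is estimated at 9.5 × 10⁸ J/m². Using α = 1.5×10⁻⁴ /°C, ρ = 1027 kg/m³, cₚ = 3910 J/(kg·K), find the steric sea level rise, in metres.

Δh = αQ/(ρcₚ) = 1.5×10⁻⁴ × 9.5×10⁸ / (1027 × 3910) ≈ 0.035487 m

Δh = 0.0355 m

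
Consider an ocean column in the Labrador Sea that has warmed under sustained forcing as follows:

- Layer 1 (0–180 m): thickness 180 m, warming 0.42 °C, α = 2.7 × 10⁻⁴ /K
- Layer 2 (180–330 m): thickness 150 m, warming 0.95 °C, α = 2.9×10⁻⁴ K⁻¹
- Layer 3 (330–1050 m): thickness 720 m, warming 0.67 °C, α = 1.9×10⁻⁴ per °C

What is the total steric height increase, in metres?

2.7×10⁻⁴ × 180 × 0.42 = 0.020412 m
0.95 × 150 × 2.9×10⁻⁴ = 0.041325 m
Layer 3: 720 × 0.67 × 1.9×10⁻⁴ = 0.091656 m
Δh = 0.020412 + 0.041325 + 0.091656 = 0.153393 m

about 0.153 m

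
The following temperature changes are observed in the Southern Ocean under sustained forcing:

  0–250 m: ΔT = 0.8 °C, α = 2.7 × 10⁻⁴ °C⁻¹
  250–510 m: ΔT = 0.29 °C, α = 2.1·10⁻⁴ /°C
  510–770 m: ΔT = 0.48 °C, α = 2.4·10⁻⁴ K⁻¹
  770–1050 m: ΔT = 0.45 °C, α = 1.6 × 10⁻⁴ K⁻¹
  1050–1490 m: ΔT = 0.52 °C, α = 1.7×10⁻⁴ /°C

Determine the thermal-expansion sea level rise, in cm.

0–250 m: 0.8 × 250 × 2.7×10⁻⁴ = 0.05400 m
Layer 2: 2.1×10⁻⁴ × 0.29 × 260 = 0.015834 m
Layer 3: 260 × 0.48 × 2.4×10⁻⁴ = 0.029952 m
770–1050 m: 280 × 1.6×10⁻⁴ × 0.45 = 0.02016 m
Layer 5: 440 × 0.52 × 1.7×10⁻⁴ = 0.038896 m
Δh = 0.05400 + 0.015834 + 0.029952 + 0.02016 + 0.038896 = 0.158842 m

15.9 cm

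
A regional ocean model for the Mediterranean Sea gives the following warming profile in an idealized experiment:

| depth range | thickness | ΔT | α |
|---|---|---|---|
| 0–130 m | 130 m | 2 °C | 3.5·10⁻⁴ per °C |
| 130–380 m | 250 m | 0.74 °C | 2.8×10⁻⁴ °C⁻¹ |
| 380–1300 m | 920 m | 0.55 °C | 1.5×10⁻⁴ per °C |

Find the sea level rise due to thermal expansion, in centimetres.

2 × 3.5×10⁻⁴ × 130 = 0.09100 m
130–380 m: 0.74 × 2.8×10⁻⁴ × 250 = 0.05180 m
Layer 3: 0.55 × 920 × 1.5×10⁻⁴ = 0.07590 m
Δh = 0.09100 + 0.05180 + 0.07590 = 0.21870 m ≈ 21.9 cm

about 21.9 cm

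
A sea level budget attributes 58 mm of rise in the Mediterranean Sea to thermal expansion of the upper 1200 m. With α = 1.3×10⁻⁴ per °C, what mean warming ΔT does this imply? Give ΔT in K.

0.372 K

ΔT = Δh/(αH) = 0.058 / (1.3×10⁻⁴ × 1200) ≈ 0.3718 K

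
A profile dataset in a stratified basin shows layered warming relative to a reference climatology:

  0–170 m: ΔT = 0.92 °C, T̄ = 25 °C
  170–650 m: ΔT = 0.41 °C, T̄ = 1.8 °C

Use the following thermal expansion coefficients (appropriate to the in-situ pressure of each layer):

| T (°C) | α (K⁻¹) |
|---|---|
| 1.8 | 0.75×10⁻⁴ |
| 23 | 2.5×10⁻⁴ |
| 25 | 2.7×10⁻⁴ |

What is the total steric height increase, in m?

Layer 1 at 25 °C → α = 2.7×10⁻⁴ K⁻¹
Layer 2 at 1.8 °C → α = 0.75×10⁻⁴ K⁻¹
Layer 1: 170 × 2.7×10⁻⁴ × 0.92 = 0.042228 m
0.41 × 0.75×10⁻⁴ × 480 = 0.01476 m
Δh = 0.042228 + 0.01476 = 0.056988 m ≈ 0.057 m

0.057 m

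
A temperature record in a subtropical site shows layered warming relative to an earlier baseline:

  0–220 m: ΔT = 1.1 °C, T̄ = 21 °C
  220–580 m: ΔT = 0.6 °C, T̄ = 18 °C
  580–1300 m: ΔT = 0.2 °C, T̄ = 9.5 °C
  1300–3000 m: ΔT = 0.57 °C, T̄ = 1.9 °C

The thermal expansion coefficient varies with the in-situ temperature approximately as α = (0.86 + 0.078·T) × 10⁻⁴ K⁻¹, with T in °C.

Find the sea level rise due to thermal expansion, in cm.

Layer 1: α = (0.86 + 0.078×21)×10⁻⁴ = 2.498×10⁻⁴ K⁻¹
Layer 2: α = (0.86 + 0.078×18)×10⁻⁴ = 2.264×10⁻⁴ K⁻¹
Layer 3: α = (0.86 + 0.078×9.5)×10⁻⁴ = 1.601×10⁻⁴ K⁻¹
Layer 4: α = (0.86 + 0.078×1.9)×10⁻⁴ = 1.0082×10⁻⁴ K⁻¹
1.1 × 2.498×10⁻⁴ × 220 = 0.0604516 m
0.6 × 2.264×10⁻⁴ × 360 = 0.0489024 m
580–1300 m: 1.601×10⁻⁴ × 0.2 × 720 = 0.0230544 m
Layer 4: 0.57 × 1700 × 1.0082×10⁻⁴ = 0.09769458 m
Δh = 0.0604516 + 0.0489024 + 0.0230544 + 0.09769458 = 0.23010298 m

Δh ≈ 23 cm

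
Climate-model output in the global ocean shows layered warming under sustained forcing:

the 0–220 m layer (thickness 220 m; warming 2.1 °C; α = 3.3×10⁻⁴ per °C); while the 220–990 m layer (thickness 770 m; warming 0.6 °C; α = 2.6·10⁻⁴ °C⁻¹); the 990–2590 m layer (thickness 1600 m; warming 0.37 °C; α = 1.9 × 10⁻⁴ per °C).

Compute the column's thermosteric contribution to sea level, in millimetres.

385 mm

Layer 1: 220 × 2.1 × 3.3×10⁻⁴ = 0.15246 m
0.6 × 2.6×10⁻⁴ × 770 = 0.12012 m
990–2590 m: 1.9×10⁻⁴ × 0.37 × 1600 = 0.11248 m
Δh = 0.15246 + 0.12012 + 0.11248 = 0.38506 m ≈ 385 mm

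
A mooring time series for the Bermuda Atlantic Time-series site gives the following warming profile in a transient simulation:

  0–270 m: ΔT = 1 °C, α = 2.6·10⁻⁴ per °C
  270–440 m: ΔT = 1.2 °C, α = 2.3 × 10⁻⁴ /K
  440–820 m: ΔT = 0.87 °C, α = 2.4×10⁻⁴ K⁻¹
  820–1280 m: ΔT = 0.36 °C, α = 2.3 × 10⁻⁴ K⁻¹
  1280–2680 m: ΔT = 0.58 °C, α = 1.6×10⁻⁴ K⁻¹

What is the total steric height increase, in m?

Δh ≈ 0.36 m

0–270 m: 270 × 2.6×10⁻⁴ × 1 = 0.07020 m
1.2 × 2.3×10⁻⁴ × 170 = 0.04692 m
Layer 3: 2.4×10⁻⁴ × 0.87 × 380 = 0.079344 m
0.36 × 460 × 2.3×10⁻⁴ = 0.038088 m
Layer 5: 0.58 × 1400 × 1.6×10⁻⁴ = 0.12992 m
Δh = 0.07020 + 0.04692 + 0.079344 + 0.038088 + 0.12992 = 0.364472 m ≈ 0.36 m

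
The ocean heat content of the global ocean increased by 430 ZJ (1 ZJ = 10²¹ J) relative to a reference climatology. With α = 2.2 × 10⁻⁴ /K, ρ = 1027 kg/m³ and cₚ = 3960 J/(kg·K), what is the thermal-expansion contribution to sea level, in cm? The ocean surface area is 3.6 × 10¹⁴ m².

Per unit area: Q = 430×10²¹ / (3.6×10¹⁴) ≈ 1.194×10⁹ J/m²
Δh = αQ/(ρcₚ) = 2.2×10⁻⁴ × 1.194×10⁹ / (1027 × 3960) ≈ 0.064589 m

Δh ≈ 6.46 cm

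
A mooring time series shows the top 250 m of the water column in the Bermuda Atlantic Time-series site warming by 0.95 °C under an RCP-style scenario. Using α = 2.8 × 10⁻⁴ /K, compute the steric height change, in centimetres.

6.65 cm of thermosteric rise

Δh = αΔT·H = 2.8×10⁻⁴ × 0.95 × 250 = 0.06650 m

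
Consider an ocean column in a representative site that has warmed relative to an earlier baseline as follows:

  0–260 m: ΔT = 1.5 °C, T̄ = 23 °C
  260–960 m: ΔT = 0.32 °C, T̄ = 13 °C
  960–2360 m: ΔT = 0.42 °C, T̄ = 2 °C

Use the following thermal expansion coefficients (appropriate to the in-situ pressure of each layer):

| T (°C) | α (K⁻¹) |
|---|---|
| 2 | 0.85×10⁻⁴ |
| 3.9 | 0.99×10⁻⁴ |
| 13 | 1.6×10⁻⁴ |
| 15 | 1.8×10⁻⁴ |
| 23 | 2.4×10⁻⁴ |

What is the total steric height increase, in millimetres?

Layer 1 at 23 °C → α = 2.4×10⁻⁴ K⁻¹
Layer 2 at 13 °C → α = 1.6×10⁻⁴ K⁻¹
Layer 3 at 2 °C → α = 0.85×10⁻⁴ K⁻¹
Layer 1: 1.5 × 2.4×10⁻⁴ × 260 = 0.09360 m
1.6×10⁻⁴ × 0.32 × 700 = 0.03584 m
Layer 3: 0.85×10⁻⁴ × 1400 × 0.42 = 0.04998 m
Δh = 0.09360 + 0.03584 + 0.04998 = 0.17942 m

about 180 mm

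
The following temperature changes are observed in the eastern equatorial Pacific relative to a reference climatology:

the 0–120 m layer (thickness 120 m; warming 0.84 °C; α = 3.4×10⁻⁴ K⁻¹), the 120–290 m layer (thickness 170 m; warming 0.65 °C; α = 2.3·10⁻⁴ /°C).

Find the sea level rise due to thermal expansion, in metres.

0–120 m: 3.4×10⁻⁴ × 0.84 × 120 = 0.034272 m
120–290 m: 170 × 0.65 × 2.3×10⁻⁴ = 0.025415 m
Δh = 0.034272 + 0.025415 = 0.059687 m ≈ 0.0597 m

0.0597 m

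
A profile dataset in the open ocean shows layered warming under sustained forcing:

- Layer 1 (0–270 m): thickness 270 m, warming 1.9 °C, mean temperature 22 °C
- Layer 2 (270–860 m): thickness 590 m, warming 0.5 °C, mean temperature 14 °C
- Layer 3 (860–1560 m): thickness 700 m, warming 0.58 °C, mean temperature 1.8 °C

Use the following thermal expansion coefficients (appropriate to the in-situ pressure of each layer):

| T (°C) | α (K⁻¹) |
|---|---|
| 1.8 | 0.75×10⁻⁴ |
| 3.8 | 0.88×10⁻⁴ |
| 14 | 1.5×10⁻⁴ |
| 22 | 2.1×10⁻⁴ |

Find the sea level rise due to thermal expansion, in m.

Layer 1 at 22 °C → α = 2.1×10⁻⁴ K⁻¹
Layer 2 at 14 °C → α = 1.5×10⁻⁴ K⁻¹
Layer 3 at 1.8 °C → α = 0.75×10⁻⁴ K⁻¹
2.1×10⁻⁴ × 270 × 1.9 = 0.10773 m
Layer 2: 590 × 1.5×10⁻⁴ × 0.5 = 0.04425 m
0.75×10⁻⁴ × 0.58 × 700 = 0.03045 m
Δh = 0.10773 + 0.04425 + 0.03045 = 0.18243 m

0.182 m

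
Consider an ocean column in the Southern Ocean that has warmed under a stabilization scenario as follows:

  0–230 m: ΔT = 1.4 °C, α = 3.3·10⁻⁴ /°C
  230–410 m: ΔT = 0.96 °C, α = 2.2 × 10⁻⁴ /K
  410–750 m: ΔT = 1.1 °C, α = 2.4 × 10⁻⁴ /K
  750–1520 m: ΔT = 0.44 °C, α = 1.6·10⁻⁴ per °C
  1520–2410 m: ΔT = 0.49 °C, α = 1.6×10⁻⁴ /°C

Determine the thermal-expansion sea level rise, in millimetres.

Δh ≈ 358 mm

3.3×10⁻⁴ × 1.4 × 230 = 0.10626 m
Layer 2: 2.2×10⁻⁴ × 180 × 0.96 = 0.038016 m
Layer 3: 1.1 × 340 × 2.4×10⁻⁴ = 0.08976 m
Layer 4: 0.44 × 1.6×10⁻⁴ × 770 = 0.054208 m
1520–2410 m: 1.6×10⁻⁴ × 0.49 × 890 = 0.069776 m
Δh = 0.10626 + 0.038016 + 0.08976 + 0.054208 + 0.069776 = 0.35802 m ≈ 358 mm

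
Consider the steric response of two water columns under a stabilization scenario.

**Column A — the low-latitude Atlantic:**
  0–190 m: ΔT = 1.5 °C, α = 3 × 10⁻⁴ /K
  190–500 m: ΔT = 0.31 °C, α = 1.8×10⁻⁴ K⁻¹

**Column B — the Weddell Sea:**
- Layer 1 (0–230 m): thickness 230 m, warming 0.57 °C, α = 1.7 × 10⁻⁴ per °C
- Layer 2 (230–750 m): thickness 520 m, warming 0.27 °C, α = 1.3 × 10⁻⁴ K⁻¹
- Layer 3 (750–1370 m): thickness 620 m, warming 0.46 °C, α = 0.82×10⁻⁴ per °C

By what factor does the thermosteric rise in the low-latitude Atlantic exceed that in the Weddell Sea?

1.6

A 0–190 m: 190 × 3×10⁻⁴ × 1.5 = 0.08550 m
A 190–500 m: 1.8×10⁻⁴ × 310 × 0.31 = 0.017298 m
A total: 0.102798 m
B Layer 1: 1.7×10⁻⁴ × 230 × 0.57 = 0.022287 m
B Layer 2: 1.3×10⁻⁴ × 520 × 0.27 = 0.018252 m
B 0.46 × 0.82×10⁻⁴ × 620 = 0.0233864 m
B total: 0.0639254 m
Ratio: 0.102798 / 0.0639254 ≈ 1.608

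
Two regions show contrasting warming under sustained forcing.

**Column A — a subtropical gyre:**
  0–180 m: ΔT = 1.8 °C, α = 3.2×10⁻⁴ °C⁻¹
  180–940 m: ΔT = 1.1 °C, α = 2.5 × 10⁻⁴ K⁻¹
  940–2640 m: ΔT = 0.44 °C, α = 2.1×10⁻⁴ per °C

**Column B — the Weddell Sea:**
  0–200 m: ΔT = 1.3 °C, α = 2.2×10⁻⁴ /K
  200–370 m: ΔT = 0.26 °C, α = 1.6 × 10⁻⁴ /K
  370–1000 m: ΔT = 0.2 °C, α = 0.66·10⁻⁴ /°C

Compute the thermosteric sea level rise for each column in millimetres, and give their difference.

A: 470 mm; B: 72.6 mm; difference 397 mm

A Layer 1: 1.8 × 3.2×10⁻⁴ × 180 = 0.10368 m
A 180–940 m: 1.1 × 2.5×10⁻⁴ × 760 = 0.20900 m
A Layer 3: 0.44 × 2.1×10⁻⁴ × 1700 = 0.15708 m
A total: 0.46976 m
B 0–200 m: 200 × 2.2×10⁻⁴ × 1.3 = 0.05720 m
B 200–370 m: 170 × 1.6×10⁻⁴ × 0.26 = 0.007072 m
B Layer 3: 630 × 0.2 × 0.66×10⁻⁴ = 0.008316 m
B total: 0.072588 m
Difference: 0.46976 − 0.072588 = 0.397172 m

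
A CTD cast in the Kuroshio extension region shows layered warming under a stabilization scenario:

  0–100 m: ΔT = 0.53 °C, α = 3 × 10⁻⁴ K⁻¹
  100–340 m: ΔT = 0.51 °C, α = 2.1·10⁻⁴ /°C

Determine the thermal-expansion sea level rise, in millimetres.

Δh ≈ 42 mm

Layer 1: 3×10⁻⁴ × 100 × 0.53 = 0.01590 m
100–340 m: 0.51 × 240 × 2.1×10⁻⁴ = 0.025704 m
Δh = 0.01590 + 0.025704 = 0.041604 m ≈ 42 mm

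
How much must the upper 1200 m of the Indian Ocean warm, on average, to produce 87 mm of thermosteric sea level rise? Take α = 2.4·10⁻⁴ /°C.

ΔT = Δh/(αH) = 0.087 / (2.4×10⁻⁴ × 1200) ≈ 0.3021 K

ΔT ≈ 0.30 K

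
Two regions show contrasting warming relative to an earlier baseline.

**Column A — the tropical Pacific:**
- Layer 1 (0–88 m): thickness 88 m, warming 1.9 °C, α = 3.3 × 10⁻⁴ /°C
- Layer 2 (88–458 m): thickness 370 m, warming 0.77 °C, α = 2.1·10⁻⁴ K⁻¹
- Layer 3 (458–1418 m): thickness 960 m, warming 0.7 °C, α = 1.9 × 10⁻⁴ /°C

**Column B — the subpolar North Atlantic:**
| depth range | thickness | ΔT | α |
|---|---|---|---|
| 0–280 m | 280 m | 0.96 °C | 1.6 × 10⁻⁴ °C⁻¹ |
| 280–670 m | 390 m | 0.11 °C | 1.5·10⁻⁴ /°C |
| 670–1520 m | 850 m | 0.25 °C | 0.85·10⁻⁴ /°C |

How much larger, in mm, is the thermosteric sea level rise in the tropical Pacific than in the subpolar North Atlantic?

A Layer 1: 3.3×10⁻⁴ × 88 × 1.9 = 0.055176 m
A 88–458 m: 2.1×10⁻⁴ × 0.77 × 370 = 0.059829 m
A 458–1418 m: 0.7 × 1.9×10⁻⁴ × 960 = 0.12768 m
A total: 0.242685 m
B Layer 1: 1.6×10⁻⁴ × 0.96 × 280 = 0.043008 m
B 280–670 m: 0.11 × 1.5×10⁻⁴ × 390 = 0.006435 m
B 0.85×10⁻⁴ × 0.25 × 850 = 0.0180625 m
B total: 0.0675055 m
Difference: 0.242685 − 0.0675055 = 0.1751795 m

180 mm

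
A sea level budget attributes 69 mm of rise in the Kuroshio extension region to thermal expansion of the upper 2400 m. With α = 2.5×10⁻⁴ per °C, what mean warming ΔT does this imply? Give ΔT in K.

ΔT ≈ 0.115 K

ΔT = Δh/(αH) = 0.069 / (2.5×10⁻⁴ × 2400) = 0.1150 K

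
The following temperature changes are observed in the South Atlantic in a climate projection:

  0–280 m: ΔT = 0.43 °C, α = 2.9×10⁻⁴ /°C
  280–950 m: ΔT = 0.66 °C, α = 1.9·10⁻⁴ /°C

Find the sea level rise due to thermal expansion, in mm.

2.9×10⁻⁴ × 280 × 0.43 = 0.034916 m
Layer 2: 1.9×10⁻⁴ × 670 × 0.66 = 0.084018 m
Δh = 0.034916 + 0.084018 = 0.118934 m

Δh = 120 mm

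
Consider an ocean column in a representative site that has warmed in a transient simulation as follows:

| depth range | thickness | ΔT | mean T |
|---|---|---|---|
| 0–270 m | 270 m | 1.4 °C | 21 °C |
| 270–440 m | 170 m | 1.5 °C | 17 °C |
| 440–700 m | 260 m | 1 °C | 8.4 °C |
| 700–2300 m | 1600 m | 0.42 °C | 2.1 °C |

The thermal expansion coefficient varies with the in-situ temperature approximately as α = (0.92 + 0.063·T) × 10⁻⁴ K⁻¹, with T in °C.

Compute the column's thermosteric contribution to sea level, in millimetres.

Layer 1: α = (0.92 + 0.063×21)×10⁻⁴ = 2.243×10⁻⁴ K⁻¹
Layer 2: α = (0.92 + 0.063×17)×10⁻⁴ = 1.991×10⁻⁴ K⁻¹
Layer 3: α = (0.92 + 0.063×8.4)×10⁻⁴ = 1.4492×10⁻⁴ K⁻¹
Layer 4: α = (0.92 + 0.063×2.1)×10⁻⁴ = 1.0523×10⁻⁴ K⁻¹
Layer 1: 2.243×10⁻⁴ × 1.4 × 270 = 0.0847854 m
Layer 2: 1.991×10⁻⁴ × 1.5 × 170 = 0.0507705 m
1.4492×10⁻⁴ × 260 × 1 = 0.0376792 m
Layer 4: 1600 × 1.0523×10⁻⁴ × 0.42 = 0.07071456 m
Δh = 0.0847854 + 0.0507705 + 0.0376792 + 0.07071456 = 0.24394966 m

240 mm of thermosteric rise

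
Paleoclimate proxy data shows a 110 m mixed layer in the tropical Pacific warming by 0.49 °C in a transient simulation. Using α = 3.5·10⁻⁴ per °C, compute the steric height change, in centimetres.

Δh = αΔT·H = 3.5×10⁻⁴ × 0.49 × 110 = 0.018865 m

1.9 cm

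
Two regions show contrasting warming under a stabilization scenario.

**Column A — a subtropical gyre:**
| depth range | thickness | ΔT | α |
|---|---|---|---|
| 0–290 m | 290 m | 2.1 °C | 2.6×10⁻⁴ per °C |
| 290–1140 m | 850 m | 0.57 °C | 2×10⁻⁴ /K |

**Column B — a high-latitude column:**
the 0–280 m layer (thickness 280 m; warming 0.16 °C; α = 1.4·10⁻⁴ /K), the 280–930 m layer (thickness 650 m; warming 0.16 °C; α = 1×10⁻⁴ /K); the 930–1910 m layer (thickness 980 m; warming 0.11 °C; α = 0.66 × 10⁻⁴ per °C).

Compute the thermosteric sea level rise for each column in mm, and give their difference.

Δh_A ≈ 255 mm, Δh_B ≈ 23.8 mm; difference ≈ 231 mm

A Layer 1: 2.1 × 2.6×10⁻⁴ × 290 = 0.15834 m
A Layer 2: 0.57 × 2×10⁻⁴ × 850 = 0.09690 m
A total: 0.25524 m
B Layer 1: 280 × 0.16 × 1.4×10⁻⁴ = 0.006272 m
B 280–930 m: 1×10⁻⁴ × 0.16 × 650 = 0.01040 m
B 930–1910 m: 980 × 0.66×10⁻⁴ × 0.11 = 0.0071148 m
B total: 0.0237868 m
Difference: 0.25524 − 0.0237868 = 0.2314532 m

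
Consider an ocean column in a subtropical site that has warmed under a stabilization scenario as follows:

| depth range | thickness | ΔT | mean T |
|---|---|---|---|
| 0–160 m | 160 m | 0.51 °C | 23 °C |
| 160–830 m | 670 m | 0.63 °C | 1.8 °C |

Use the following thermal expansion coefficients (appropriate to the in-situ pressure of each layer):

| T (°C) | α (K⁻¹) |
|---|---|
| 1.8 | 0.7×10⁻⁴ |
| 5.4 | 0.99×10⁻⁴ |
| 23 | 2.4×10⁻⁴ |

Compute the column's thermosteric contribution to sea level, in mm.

49.1 mm of thermosteric rise

Layer 1 at 23 °C → α = 2.4×10⁻⁴ K⁻¹
Layer 2 at 1.8 °C → α = 0.7×10⁻⁴ K⁻¹
0–160 m: 160 × 0.51 × 2.4×10⁻⁴ = 0.019584 m
0.7×10⁻⁴ × 0.63 × 670 = 0.029547 m
Δh = 0.019584 + 0.029547 = 0.049131 m ≈ 49.1 mm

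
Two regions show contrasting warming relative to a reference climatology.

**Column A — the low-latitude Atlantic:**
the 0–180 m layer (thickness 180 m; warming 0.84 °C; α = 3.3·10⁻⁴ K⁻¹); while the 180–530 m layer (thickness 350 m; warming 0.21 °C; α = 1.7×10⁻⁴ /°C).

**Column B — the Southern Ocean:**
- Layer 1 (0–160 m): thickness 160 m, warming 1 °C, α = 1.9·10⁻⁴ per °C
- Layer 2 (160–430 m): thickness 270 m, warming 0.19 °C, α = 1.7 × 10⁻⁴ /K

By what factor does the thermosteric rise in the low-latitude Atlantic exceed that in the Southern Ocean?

A Layer 1: 0.84 × 3.3×10⁻⁴ × 180 = 0.049896 m
A Layer 2: 1.7×10⁻⁴ × 350 × 0.21 = 0.012495 m
A total: 0.062391 m
B 1.9×10⁻⁴ × 160 × 1 = 0.03040 m
B 160–430 m: 0.19 × 270 × 1.7×10⁻⁴ = 0.008721 m
B total: 0.039121 m
Ratio: 0.062391 / 0.039121 ≈ 1.595

≈ 1.6×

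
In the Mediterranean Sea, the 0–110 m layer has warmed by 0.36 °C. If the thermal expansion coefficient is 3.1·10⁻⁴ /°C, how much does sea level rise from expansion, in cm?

Δh = αΔT·H = 3.1×10⁻⁴ × 0.36 × 110 = 0.012276 m

Δh ≈ 1.23 cm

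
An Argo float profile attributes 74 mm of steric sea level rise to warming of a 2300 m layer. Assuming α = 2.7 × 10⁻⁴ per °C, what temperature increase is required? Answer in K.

about 0.12 K

ΔT = Δh/(αH) = 0.074 / (2.7×10⁻⁴ × 2300) ≈ 0.1192 K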